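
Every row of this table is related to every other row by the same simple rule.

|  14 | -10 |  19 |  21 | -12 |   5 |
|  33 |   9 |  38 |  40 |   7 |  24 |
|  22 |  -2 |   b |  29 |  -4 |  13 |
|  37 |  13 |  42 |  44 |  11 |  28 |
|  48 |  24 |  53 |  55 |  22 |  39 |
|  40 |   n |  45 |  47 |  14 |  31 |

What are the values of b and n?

The difference between any two rows is the same in every column — this is an addition table with the headers hidden.
Row 3 minus row 1 is 13 − 5 = 8, so its entry in column 3 is 19 + 8 = 27.
Row 6 minus row 1 is 31 − 5 = 26, so its entry in column 2 is -10 + 26 = 16.

b = 27, n = 16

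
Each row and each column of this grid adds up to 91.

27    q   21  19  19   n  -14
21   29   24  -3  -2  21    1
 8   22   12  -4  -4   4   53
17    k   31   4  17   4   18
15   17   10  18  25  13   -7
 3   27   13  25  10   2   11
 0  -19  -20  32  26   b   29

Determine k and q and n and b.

The known cells in row 4 total 91, leaving 91 − 91 = 0 for the blank.
The known cells in row 7 total 48, leaving 91 − 48 = 43 for the blank.
The known cells in column 6 total 87, leaving 91 − 87 = 4 for the blank.
The known cells in row 1 total 76, leaving 91 − 76 = 15 for the blank.

k = 0, q = 15, n = 4, b = 43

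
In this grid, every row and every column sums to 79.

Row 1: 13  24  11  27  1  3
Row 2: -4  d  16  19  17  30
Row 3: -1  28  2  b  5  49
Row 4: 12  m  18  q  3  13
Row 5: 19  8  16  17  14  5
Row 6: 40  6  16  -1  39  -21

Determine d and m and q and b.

d = 1, m = 12, q = 21, b = -4

Row 2 has -4 + 16 + 19 + 17 + 30 = 78; the blank must be 79 − 78 = 1.
Column 2 has 24 + 1 + 28 + 8 + 6 = 67; the blank must be 79 − 67 = 12.
Row 4 has 12 + 12 + 18 + 3 + 13 = 58; the blank must be 79 − 58 = 21.
Row 3 has -1 + 28 + 2 + 5 + 49 = 83; the blank must be 79 − 83 = -4.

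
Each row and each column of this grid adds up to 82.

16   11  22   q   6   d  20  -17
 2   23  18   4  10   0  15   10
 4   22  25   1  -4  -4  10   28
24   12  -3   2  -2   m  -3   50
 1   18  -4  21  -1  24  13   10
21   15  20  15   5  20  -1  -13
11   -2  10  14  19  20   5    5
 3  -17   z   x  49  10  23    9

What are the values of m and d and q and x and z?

m = 2, d = 10, q = 14, x = 11, z = -6

Column 3: 22 + 18 + 25 − 3 − 4 + 20 + 10 = 88, so its missing entry is 82 − 88 = -6.
Row 8: 3 − 17 − 6 + 49 + 10 + 23 + 9 = 71, so its missing entry is 82 − 71 = 11.
Column 4: 4 + 1 + 2 + 21 + 15 + 14 + 11 = 68, so its missing entry is 82 − 68 = 14.
Row 1: 16 + 11 + 22 + 14 + 6 + 20 − 17 = 72, so its missing entry is 82 − 72 = 10.
Row 4: 24 + 12 − 3 + 2 − 2 − 3 + 50 = 80, so its missing entry is 82 − 80 = 2.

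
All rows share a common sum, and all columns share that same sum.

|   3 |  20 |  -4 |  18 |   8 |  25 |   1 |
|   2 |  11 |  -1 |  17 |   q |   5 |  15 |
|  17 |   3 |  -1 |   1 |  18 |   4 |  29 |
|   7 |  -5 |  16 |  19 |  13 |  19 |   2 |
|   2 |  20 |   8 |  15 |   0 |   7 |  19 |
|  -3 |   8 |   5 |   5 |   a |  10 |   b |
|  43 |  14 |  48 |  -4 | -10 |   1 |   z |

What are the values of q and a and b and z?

q = 22, a = 20, b = 26, z = -21

Rows 1 and 3 both sum to 71, so that's the common total.
Row 7: 43 + 14 + 48 − 4 − 10 + 1 = 92, so its missing entry is 71 − 92 = -21.
Column 7: 1 + 15 + 29 + 2 + 19 − 21 = 45, so its missing entry is 71 − 45 = 26.
Row 6: -3 + 8 + 5 + 5 + 10 + 26 = 51, so its missing entry is 71 − 51 = 20.
Row 2: 2 + 11 − 1 + 17 + 5 + 15 = 49, so its missing entry is 71 − 49 = 22.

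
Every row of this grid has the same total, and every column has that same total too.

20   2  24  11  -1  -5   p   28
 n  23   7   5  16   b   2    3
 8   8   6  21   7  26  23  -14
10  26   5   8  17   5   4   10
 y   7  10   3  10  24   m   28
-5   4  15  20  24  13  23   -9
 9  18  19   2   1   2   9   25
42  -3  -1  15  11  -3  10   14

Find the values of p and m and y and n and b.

Rows 3 and 4 both sum to 85, so that's the common total.
Column 6: -5 + 26 + 5 + 24 + 13 + 2 − 3 = 62, so its missing entry is 85 − 62 = 23.
Row 1: 20 + 2 + 24 + 11 − 1 − 5 + 28 = 79, so its missing entry is 85 − 79 = 6.
Column 7: 6 + 2 + 23 + 4 + 23 + 9 + 10 = 77, so its missing entry is 85 − 77 = 8.
Row 5: 7 + 10 + 3 + 10 + 24 + 8 + 28 = 90, so its missing entry is 85 − 90 = -5.
Row 2: 23 + 7 + 5 + 16 + 23 + 2 + 3 = 79, so its missing entry is 85 − 79 = 6.

p = 6, m = 8, y = -5, n = 6, b = 23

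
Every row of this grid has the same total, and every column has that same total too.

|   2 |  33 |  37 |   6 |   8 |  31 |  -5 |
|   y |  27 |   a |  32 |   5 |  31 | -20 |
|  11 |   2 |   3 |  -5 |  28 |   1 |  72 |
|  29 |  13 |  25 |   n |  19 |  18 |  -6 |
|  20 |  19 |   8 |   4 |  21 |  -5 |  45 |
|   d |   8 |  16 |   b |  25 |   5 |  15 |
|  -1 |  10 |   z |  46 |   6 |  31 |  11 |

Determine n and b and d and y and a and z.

Rows 1 and 3 both sum to 112, so that's the common total.
Row 7: -1 + 10 + 46 + 6 + 31 + 11 = 103, so its missing entry is 112 − 103 = 9.
Column 3: 37 + 3 + 25 + 8 + 16 + 9 = 98, so its missing entry is 112 − 98 = 14.
Row 2: 27 + 14 + 32 + 5 + 31 − 20 = 89, so its missing entry is 112 − 89 = 23.
Row 4: 29 + 13 + 25 + 19 + 18 − 6 = 98, so its missing entry is 112 − 98 = 14.
Column 1: 2 + 23 + 11 + 29 + 20 − 1 = 84, so its missing entry is 112 − 84 = 28.
Row 6: 28 + 8 + 16 + 25 + 5 + 15 = 97, so its missing entry is 112 − 97 = 15.

n = 14, b = 15, d = 28, y = 23, a = 14, z = 9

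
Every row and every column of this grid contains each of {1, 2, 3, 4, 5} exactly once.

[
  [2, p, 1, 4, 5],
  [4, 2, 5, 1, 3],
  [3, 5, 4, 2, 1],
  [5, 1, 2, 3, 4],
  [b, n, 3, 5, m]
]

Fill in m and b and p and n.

m = 2, b = 1, p = 3, n = 4

Cell (5,5): column 5 already has {1, 3, 4, 5} → 2.
For row 5, column 1: column 1 already has {2, 3, 4, 5}; that leaves 1.
Cell (5,2): row 5 already has {1, 2, 3, 5} → 4.
Cell (1,2): row 1 already has {1, 2, 4, 5} → 3.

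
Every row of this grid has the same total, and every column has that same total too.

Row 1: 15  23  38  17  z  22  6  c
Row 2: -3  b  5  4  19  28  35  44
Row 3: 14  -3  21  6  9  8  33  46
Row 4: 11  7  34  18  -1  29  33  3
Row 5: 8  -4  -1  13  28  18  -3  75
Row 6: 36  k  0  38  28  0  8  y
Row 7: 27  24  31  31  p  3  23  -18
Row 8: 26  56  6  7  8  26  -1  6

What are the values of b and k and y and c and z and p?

Rows 3 and 4 both sum to 134, so that's the common total.
Row 2 has -3 + 5 + 4 + 19 + 28 + 35 + 44 = 132; the blank must be 134 − 132 = 2.
Column 2 has 23 + 2 − 3 + 7 − 4 + 24 + 56 = 105; the blank must be 134 − 105 = 29.
Row 6 has 36 + 29 + 0 + 38 + 28 + 0 + 8 = 139; the blank must be 134 − 139 = -5.
Column 8 has 44 + 46 + 3 + 75 − 5 − 18 + 6 = 151; the blank must be 134 − 151 = -17.
Row 1 has 15 + 23 + 38 + 17 + 22 + 6 − 17 = 104; the blank must be 134 − 104 = 30.
Row 7 has 27 + 24 + 31 + 31 + 3 + 23 − 18 = 121; the blank must be 134 − 121 = 13.

b = 2, k = 29, y = -5, c = -17, z = 30, p = 13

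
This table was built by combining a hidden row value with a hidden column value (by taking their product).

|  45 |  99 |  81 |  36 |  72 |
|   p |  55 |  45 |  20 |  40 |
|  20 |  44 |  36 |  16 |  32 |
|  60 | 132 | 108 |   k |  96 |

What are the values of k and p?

k = 48, p = 25

Each row is a constant multiple of every other row — this is a multiplication table with the headers hidden.
Row 4 is 108/81 = 4/3 times row 1, so its entry in column 4 is 36 × 4/3 = 48.
Row 2 is 45/81 = 5/9 times row 1, so its entry in column 1 is 45 × 5/9 = 25.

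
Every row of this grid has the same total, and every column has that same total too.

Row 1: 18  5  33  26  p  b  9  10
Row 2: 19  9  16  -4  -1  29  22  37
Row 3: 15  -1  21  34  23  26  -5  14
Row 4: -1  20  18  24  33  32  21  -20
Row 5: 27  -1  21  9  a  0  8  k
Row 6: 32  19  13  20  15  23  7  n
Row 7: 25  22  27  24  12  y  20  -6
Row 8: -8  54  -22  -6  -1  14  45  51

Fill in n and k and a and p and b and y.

n = -2, k = 43, a = 20, p = 26, b = 0, y = 3

Rows 2 and 3 both sum to 127, so that's the common total.
Row 7: 25 + 22 + 27 + 24 + 12 + 20 − 6 = 124, so its missing entry is 127 − 124 = 3.
Row 6: 32 + 19 + 13 + 20 + 15 + 23 + 7 = 129, so its missing entry is 127 − 129 = -2.
Column 6: 29 + 26 + 32 + 0 + 23 + 3 + 14 = 127, so its missing entry is 127 − 127 = 0.
Row 1: 18 + 5 + 33 + 26 + 0 + 9 + 10 = 101, so its missing entry is 127 − 101 = 26.
Column 5: 26 − 1 + 23 + 33 + 15 + 12 − 1 = 107, so its missing entry is 127 − 107 = 20.
Row 5: 27 − 1 + 21 + 9 + 20 + 0 + 8 = 84, so its missing entry is 127 − 84 = 43.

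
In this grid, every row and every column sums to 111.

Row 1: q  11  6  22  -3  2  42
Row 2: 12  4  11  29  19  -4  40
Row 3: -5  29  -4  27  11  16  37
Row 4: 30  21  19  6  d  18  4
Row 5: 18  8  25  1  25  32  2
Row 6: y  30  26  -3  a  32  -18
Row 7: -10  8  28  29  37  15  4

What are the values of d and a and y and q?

d = 13, a = 9, y = 35, q = 31

Row 4 has 30 + 21 + 19 + 6 + 18 + 4 = 98; the blank must be 111 − 98 = 13.
Column 5 has -3 + 19 + 11 + 13 + 25 + 37 = 102; the blank must be 111 − 102 = 9.
Row 6 has 30 + 26 − 3 + 9 + 32 − 18 = 76; the blank must be 111 − 76 = 35.
Row 1 has 11 + 6 + 22 − 3 + 2 + 42 = 80; the blank must be 111 − 80 = 31.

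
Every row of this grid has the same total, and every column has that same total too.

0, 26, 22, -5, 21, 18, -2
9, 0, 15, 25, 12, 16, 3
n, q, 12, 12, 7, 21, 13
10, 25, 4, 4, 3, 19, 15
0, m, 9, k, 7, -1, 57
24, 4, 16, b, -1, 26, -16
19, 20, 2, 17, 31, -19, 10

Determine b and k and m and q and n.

b = 27, k = 0, m = 8, q = -3, n = 18

Rows 1 and 2 both sum to 80, so that's the common total.
Column 1 has 0 + 9 + 10 + 0 + 24 + 19 = 62; the blank must be 80 − 62 = 18.
Row 3 has 18 + 12 + 12 + 7 + 21 + 13 = 83; the blank must be 80 − 83 = -3.
Row 6 has 24 + 4 + 16 − 1 + 26 − 16 = 53; the blank must be 80 − 53 = 27.
Column 4 has -5 + 25 + 12 + 4 + 27 + 17 = 80; the blank must be 80 − 80 = 0.
Row 5 has 0 + 9 + 0 + 7 − 1 + 57 = 72; the blank must be 80 − 72 = 8.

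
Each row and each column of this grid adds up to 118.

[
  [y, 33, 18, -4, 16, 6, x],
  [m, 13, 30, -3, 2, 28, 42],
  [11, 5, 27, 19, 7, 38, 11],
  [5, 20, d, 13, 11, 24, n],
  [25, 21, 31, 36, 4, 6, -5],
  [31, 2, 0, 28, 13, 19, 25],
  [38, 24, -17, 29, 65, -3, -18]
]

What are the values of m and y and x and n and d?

Row 2: 13 + 30 − 3 + 2 + 28 + 42 = 112, so its missing entry is 118 − 112 = 6.
Column 1: 6 + 11 + 5 + 25 + 31 + 38 = 116, so its missing entry is 118 − 116 = 2.
Row 1: 2 + 33 + 18 − 4 + 16 + 6 = 71, so its missing entry is 118 − 71 = 47.
Column 7: 47 + 42 + 11 − 5 + 25 − 18 = 102, so its missing entry is 118 − 102 = 16.
Row 4: 5 + 20 + 13 + 11 + 24 + 16 = 89, so its missing entry is 118 − 89 = 29.

m = 6, y = 2, x = 47, n = 16, d = 29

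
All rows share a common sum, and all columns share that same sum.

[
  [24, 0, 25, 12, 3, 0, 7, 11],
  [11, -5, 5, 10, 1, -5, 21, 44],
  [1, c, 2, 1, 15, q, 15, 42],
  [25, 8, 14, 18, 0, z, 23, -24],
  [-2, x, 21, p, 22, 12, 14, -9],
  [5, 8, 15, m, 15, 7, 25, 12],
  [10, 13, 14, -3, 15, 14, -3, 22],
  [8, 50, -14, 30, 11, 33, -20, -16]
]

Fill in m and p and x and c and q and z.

Rows 1 and 2 both sum to 82, so that's the common total.
Row 6: 5 + 8 + 15 + 15 + 7 + 25 + 12 = 87, so its missing entry is 82 − 87 = -5.
Column 4: 12 + 10 + 1 + 18 − 5 − 3 + 30 = 63, so its missing entry is 82 − 63 = 19.
Row 5: -2 + 21 + 19 + 22 + 12 + 14 − 9 = 77, so its missing entry is 82 − 77 = 5.
Column 2: 0 − 5 + 8 + 5 + 8 + 13 + 50 = 79, so its missing entry is 82 − 79 = 3.
Row 3: 1 + 3 + 2 + 1 + 15 + 15 + 42 = 79, so its missing entry is 82 − 79 = 3.
Row 4: 25 + 8 + 14 + 18 + 0 + 23 − 24 = 64, so its missing entry is 82 − 64 = 18.

m = -5, p = 19, x = 5, c = 3, q = 3, z = 18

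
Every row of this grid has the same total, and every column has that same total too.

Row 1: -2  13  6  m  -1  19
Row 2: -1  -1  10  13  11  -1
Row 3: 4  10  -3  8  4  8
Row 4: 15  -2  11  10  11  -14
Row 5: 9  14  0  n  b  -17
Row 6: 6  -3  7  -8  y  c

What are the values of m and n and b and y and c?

m = -4, n = 12, b = 13, y = -7, c = 36

Rows 2 and 3 both sum to 31, so that's the common total.
The known cells in column 6 total -5, leaving 31 − (-5) = 36 for the blank.
The known cells in row 6 total 38, leaving 31 − 38 = -7 for the blank.
The known cells in column 5 total 18, leaving 31 − 18 = 13 for the blank.
The known cells in row 5 total 19, leaving 31 − 19 = 12 for the blank.
The known cells in row 1 total 35, leaving 31 − 35 = -4 for the blank.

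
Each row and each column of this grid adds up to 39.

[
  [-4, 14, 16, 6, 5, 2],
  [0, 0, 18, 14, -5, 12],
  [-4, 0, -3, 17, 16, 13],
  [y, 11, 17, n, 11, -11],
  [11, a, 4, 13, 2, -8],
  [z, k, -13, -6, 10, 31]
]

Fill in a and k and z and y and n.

a = 17, k = -3, z = 20, y = 16, n = -5

Column 4 has 6 + 14 + 17 + 13 − 6 = 44; the blank must be 39 − 44 = -5.
Row 4 has 11 + 17 − 5 + 11 − 11 = 23; the blank must be 39 − 23 = 16.
Column 1 has -4 + 0 − 4 + 16 + 11 = 19; the blank must be 39 − 19 = 20.
Row 6 has 20 − 13 − 6 + 10 + 31 = 42; the blank must be 39 − 42 = -3.
Row 5 has 11 + 4 + 13 + 2 − 8 = 22; the blank must be 39 − 22 = 17.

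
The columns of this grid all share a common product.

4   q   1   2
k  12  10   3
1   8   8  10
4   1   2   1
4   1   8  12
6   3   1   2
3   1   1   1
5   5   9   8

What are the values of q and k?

q = 8, k = 2

Columns 3 and 4 each multiply to 11520, so every column has product 11520.
Column 2: 12×8×1×1×3×1×5 = 1440, so the missing entry is 11520 ÷ 1440 = 8.
Column 1: 4×1×4×4×6×3×5 = 5760, so the missing entry is 11520 ÷ 5760 = 2.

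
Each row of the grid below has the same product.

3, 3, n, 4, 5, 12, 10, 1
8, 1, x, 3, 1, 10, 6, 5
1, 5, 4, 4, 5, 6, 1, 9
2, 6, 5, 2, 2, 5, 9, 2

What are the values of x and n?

x = 3, n = 1

Rows 3 and 4 each multiply to 21600, so every row has product 21600.
Row 2: 8×1×3×1×10×6×5 = 7200, so the missing entry is 21600 ÷ 7200 = 3.
Row 1: 3×3×4×5×12×10×1 = 21600, so the missing entry is 21600 ÷ 21600 = 1.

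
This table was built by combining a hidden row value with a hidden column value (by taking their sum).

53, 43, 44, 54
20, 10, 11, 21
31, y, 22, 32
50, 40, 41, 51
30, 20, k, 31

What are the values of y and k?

The difference between any two rows is the same in every column — this is an addition table with the headers hidden.
Row 3 minus row 1 is 32 − 54 = -22, so its entry in column 2 is 43 + (-22) = 21.
Row 5 minus row 1 is 31 − 54 = -23, so its entry in column 3 is 44 + (-23) = 21.

y = 21, k = 21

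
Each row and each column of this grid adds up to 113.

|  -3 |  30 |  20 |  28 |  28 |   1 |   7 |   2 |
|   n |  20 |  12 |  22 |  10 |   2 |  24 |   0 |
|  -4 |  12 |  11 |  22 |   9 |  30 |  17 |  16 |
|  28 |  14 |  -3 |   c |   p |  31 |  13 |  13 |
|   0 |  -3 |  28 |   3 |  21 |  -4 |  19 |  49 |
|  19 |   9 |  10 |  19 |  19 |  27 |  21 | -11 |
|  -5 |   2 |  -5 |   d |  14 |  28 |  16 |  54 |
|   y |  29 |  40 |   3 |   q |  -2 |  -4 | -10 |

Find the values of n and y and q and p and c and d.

n = 23, y = 55, q = 2, p = 10, c = 7, d = 9

Row 2: 20 + 12 + 22 + 10 + 2 + 24 + 0 = 90, so its missing entry is 113 − 90 = 23.
Column 1: -3 + 23 − 4 + 28 + 0 + 19 − 5 = 58, so its missing entry is 113 − 58 = 55.
Row 8: 55 + 29 + 40 + 3 − 2 − 4 − 10 = 111, so its missing entry is 113 − 111 = 2.
Column 5: 28 + 10 + 9 + 21 + 19 + 14 + 2 = 103, so its missing entry is 113 − 103 = 10.
Row 4: 28 + 14 − 3 + 10 + 31 + 13 + 13 = 106, so its missing entry is 113 − 106 = 7.
Row 7: -5 + 2 − 5 + 14 + 28 + 16 + 54 = 104, so its missing entry is 113 − 104 = 9.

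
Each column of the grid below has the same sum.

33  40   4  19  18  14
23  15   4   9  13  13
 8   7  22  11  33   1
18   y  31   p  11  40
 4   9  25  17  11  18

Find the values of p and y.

p = 30, y = 15

The complete columns each total 86.
Column 4 is missing 86 − 56 = 30 (since 19 + 9 + 11 + 17 = 56).
Column 2 is missing 86 − 71 = 15 (since 40 + 15 + 7 + 9 = 71).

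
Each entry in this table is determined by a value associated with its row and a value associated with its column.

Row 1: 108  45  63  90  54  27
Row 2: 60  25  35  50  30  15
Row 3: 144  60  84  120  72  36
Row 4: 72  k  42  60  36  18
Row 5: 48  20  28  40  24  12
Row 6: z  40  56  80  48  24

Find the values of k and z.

Each row is a constant multiple of every other row — this is a multiplication table with the headers hidden.
Row 4 is 60/90 = 2/3 times row 1, so its entry in column 2 is 45 × 2/3 = 30.
Row 6 is 80/90 = 8/9 times row 1, so its entry in column 1 is 108 × 8/9 = 96.

k = 30, z = 96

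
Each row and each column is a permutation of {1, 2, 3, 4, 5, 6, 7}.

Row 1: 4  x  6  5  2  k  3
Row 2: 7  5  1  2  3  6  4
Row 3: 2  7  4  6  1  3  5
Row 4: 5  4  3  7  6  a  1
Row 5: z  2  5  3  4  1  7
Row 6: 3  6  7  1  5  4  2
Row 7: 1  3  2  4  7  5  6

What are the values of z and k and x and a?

Cell (1,2): column 2 already has {2, 3, 4, 5, 6, 7} → 1.
At (row 5, col 1): row 5 already has {1, 2, 3, 4, 5, 7}, so the value is 6.
Cell (4,6): row 4 already has {1, 3, 4, 5, 6, 7} → 2.
For row 1, column 6: row 1 already has {1, 2, 3, 4, 5, 6}; that leaves 7.

z = 6, k = 7, x = 1, a = 2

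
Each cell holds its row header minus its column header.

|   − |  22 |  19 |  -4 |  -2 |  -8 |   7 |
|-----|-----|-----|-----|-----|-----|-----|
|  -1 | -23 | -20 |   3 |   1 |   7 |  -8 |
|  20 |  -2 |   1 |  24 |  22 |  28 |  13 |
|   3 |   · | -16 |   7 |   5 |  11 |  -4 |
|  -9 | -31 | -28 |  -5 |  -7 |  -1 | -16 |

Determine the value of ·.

3 − 22 = -19.

-19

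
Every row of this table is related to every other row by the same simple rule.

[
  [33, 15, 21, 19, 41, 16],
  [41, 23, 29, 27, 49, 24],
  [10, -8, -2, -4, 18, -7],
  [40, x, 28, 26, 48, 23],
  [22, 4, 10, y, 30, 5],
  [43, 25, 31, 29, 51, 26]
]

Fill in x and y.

x = 22, y = 8

The difference between any two rows is the same in every column — this is an addition table with the headers hidden.
Row 4 minus row 1 is 23 − 16 = 7, so its entry in column 2 is 15 + 7 = 22.
Row 5 minus row 1 is 5 − 16 = -11, so its entry in column 4 is 19 + (-11) = 8.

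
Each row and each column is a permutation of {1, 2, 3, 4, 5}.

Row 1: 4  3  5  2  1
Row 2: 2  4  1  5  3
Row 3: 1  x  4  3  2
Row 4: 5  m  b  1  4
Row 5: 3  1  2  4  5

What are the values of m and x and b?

m = 2, x = 5, b = 3

Cell (4,3): column 3 already has {1, 2, 4, 5} → 3.
Cell (4,2): row 4 already has {1, 3, 4, 5} → 2.
Cell (3,2): row 3 already has {1, 2, 3, 4} → 5.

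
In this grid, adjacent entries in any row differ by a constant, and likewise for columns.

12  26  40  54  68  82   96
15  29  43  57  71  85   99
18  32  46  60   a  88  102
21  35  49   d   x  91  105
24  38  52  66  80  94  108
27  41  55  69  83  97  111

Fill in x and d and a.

x = 77, d = 63, a = 74

Along each row the entries change by 14 per step; down each column they change by 3.
Row 4: from 21 at column 1, stepping by 14 to column 5 gives 77.
Row 4: from 21 at column 1, stepping by 14 to column 4 gives 63.
Row 3: from 18 at column 1, stepping by 14 to column 5 gives 74.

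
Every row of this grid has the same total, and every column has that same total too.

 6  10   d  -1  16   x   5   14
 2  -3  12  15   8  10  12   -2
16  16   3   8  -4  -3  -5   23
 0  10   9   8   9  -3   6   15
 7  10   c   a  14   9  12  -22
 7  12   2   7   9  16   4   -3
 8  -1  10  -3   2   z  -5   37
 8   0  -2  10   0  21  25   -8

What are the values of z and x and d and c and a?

Rows 2 and 3 both sum to 54, so that's the common total.
The known cells in row 7 total 48, leaving 54 − 48 = 6 for the blank.
The known cells in column 4 total 44, leaving 54 − 44 = 10 for the blank.
The known cells in row 5 total 40, leaving 54 − 40 = 14 for the blank.
The known cells in column 3 total 48, leaving 54 − 48 = 6 for the blank.
The known cells in row 1 total 56, leaving 54 − 56 = -2 for the blank.

z = 6, x = -2, d = 6, c = 14, a = 10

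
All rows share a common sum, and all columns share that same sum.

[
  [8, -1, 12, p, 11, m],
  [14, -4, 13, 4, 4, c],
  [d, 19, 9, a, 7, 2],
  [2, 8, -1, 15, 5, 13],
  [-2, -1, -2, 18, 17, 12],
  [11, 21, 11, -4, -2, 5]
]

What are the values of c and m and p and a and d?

c = 11, m = -1, p = 13, a = -4, d = 9

Rows 4 and 5 both sum to 42, so that's the common total.
Row 2: 14 − 4 + 13 + 4 + 4 = 31, so its missing entry is 42 − 31 = 11.
Column 1: 8 + 14 + 2 − 2 + 11 = 33, so its missing entry is 42 − 33 = 9.
Row 3: 9 + 19 + 9 + 7 + 2 = 46, so its missing entry is 42 − 46 = -4.
Column 4: 4 − 4 + 15 + 18 − 4 = 29, so its missing entry is 42 − 29 = 13.
Row 1: 8 − 1 + 12 + 13 + 11 = 43, so its missing entry is 42 − 43 = -1.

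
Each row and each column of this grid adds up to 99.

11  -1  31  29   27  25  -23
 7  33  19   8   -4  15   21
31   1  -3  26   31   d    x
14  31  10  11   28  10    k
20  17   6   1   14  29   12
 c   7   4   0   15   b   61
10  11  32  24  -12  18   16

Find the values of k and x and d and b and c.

Column 1: 11 + 7 + 31 + 14 + 20 + 10 = 93, so its missing entry is 99 − 93 = 6.
Row 6: 6 + 7 + 4 + 0 + 15 + 61 = 93, so its missing entry is 99 − 93 = 6.
Row 4: 14 + 31 + 10 + 11 + 28 + 10 = 104, so its missing entry is 99 − 104 = -5.
Column 7: -23 + 21 − 5 + 12 + 61 + 16 = 82, so its missing entry is 99 − 82 = 17.
Row 3: 31 + 1 − 3 + 26 + 31 + 17 = 103, so its missing entry is 99 − 103 = -4.

k = -5, x = 17, d = -4, b = 6, c = 6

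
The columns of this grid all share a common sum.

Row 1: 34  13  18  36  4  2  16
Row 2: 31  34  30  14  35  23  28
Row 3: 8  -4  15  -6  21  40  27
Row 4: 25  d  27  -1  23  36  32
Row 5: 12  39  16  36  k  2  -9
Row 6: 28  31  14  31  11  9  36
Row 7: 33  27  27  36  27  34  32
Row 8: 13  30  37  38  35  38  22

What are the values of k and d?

k = 28, d = 14

The complete columns each total 184.
Column 5 is missing 184 − 156 = 28 (since 4 + 35 + 21 + 23 + 11 + 27 + 35 = 156).
Column 2 is missing 184 − 170 = 14 (since 13 + 34 − 4 + 39 + 31 + 27 + 30 = 170).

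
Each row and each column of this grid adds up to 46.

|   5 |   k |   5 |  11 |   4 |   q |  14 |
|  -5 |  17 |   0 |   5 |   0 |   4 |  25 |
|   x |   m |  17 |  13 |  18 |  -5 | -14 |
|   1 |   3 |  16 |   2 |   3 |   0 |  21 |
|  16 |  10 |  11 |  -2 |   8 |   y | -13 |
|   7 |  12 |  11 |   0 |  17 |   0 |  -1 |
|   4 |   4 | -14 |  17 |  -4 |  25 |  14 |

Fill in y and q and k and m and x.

y = 16, q = 6, k = 1, m = -1, x = 18

Column 1 has 5 − 5 + 1 + 16 + 7 + 4 = 28; the blank must be 46 − 28 = 18.
Row 3 has 18 + 17 + 13 + 18 − 5 − 14 = 47; the blank must be 46 − 47 = -1.
Column 2 has 17 − 1 + 3 + 10 + 12 + 4 = 45; the blank must be 46 − 45 = 1.
Row 5 has 16 + 10 + 11 − 2 + 8 − 13 = 30; the blank must be 46 − 30 = 16.
Row 1 has 5 + 1 + 5 + 11 + 4 + 14 = 40; the blank must be 46 − 40 = 6.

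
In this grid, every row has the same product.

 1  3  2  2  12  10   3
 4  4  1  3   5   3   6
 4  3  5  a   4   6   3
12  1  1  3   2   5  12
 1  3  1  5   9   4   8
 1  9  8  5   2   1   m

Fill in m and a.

m = 6, a = 1

Rows 1 and 4 each multiply to 4320, so every row has product 4320.
Row 6: 1×9×8×5×2×1 = 720, so the missing entry is 4320 ÷ 720 = 6.
Row 3: 4×3×5×4×6×3 = 4320, so the missing entry is 4320 ÷ 4320 = 1.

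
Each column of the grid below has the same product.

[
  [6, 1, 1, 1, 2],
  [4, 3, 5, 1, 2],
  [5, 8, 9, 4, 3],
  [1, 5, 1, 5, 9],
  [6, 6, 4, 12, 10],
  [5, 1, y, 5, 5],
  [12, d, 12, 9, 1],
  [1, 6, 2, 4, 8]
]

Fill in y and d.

Columns 1 and 4 each multiply to 43200, so every column has product 43200.
Column 3: 1×5×9×1×4×12×2 = 4320, so the missing entry is 43200 ÷ 4320 = 10.
Column 2: 1×3×8×5×6×1×6 = 4320, so the missing entry is 43200 ÷ 4320 = 10.

y = 10, d = 10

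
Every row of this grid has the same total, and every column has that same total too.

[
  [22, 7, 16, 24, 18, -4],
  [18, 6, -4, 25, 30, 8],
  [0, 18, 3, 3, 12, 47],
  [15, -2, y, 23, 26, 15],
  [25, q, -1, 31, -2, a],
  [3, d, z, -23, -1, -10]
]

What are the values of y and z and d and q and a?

Rows 1 and 2 both sum to 83, so that's the common total.
The known cells in column 6 total 56, leaving 83 − 56 = 27 for the blank.
The known cells in row 4 total 77, leaving 83 − 77 = 6 for the blank.
The known cells in row 5 total 80, leaving 83 − 80 = 3 for the blank.
The known cells in column 2 total 32, leaving 83 − 32 = 51 for the blank.
The known cells in row 6 total 20, leaving 83 − 20 = 63 for the blank.

y = 6, z = 63, d = 51, q = 3, a = 27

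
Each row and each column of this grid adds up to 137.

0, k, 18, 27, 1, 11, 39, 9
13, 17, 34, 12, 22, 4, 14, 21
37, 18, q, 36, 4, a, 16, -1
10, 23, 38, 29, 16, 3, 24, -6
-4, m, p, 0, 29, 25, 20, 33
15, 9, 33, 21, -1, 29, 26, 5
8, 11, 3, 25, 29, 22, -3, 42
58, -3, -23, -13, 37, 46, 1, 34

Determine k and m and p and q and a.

k = 32, m = 30, p = 4, q = 30, a = -3

The known cells in row 1 total 105, leaving 137 − 105 = 32 for the blank.
The known cells in column 6 total 140, leaving 137 − 140 = -3 for the blank.
The known cells in row 3 total 107, leaving 137 − 107 = 30 for the blank.
The known cells in column 3 total 133, leaving 137 − 133 = 4 for the blank.
The known cells in row 5 total 107, leaving 137 − 107 = 30 for the blank.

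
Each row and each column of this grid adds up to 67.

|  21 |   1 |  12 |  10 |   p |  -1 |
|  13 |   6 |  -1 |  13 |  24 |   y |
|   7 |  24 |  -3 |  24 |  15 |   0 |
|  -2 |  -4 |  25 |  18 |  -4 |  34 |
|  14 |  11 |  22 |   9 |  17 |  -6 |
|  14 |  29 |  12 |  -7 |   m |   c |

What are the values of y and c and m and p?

Row 1: 21 + 1 + 12 + 10 − 1 = 43, so its missing entry is 67 − 43 = 24.
Column 5: 24 + 24 + 15 − 4 + 17 = 76, so its missing entry is 67 − 76 = -9.
Row 6: 14 + 29 + 12 − 7 − 9 = 39, so its missing entry is 67 − 39 = 28.
Row 2: 13 + 6 − 1 + 13 + 24 = 55, so its missing entry is 67 − 55 = 12.

y = 12, c = 28, m = -9, p = 24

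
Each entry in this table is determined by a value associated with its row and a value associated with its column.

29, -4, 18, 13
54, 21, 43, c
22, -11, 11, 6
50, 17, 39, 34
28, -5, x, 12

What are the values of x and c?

x = 17, c = 38

The difference between any two rows is the same in every column — this is an addition table with the headers hidden.
Row 5 minus row 1 is -5 − (-4) = -1, so its entry in column 3 is 18 + (-1) = 17.
Row 2 minus row 1 is 21 − (-4) = 25, so its entry in column 4 is 13 + 25 = 38.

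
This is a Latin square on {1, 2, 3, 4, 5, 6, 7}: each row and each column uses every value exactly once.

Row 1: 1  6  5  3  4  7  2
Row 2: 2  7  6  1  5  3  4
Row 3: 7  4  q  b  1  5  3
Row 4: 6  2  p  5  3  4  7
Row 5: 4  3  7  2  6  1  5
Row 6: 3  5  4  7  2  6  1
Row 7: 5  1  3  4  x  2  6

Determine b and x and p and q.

b = 6, x = 7, p = 1, q = 2

Cell (3,4): column 4 already has {1, 2, 3, 4, 5, 7} → 6.
Cell (4,3): row 4 already has {2, 3, 4, 5, 6, 7} → 1.
For row 7, column 5: row 7 already has {1, 2, 3, 4, 5, 6}; that leaves 7.
At (row 3, col 3): row 3 already has {1, 3, 4, 5, 6, 7}, so the value is 2.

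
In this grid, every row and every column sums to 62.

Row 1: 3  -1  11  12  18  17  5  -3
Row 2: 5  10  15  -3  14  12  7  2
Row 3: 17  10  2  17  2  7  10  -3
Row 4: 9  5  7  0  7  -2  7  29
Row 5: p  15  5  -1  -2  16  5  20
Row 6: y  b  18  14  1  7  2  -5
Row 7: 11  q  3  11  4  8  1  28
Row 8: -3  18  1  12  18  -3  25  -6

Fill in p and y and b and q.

p = 4, y = 16, b = 9, q = -4

The known cells in row 7 total 66, leaving 62 − 66 = -4 for the blank.
The known cells in row 5 total 58, leaving 62 − 58 = 4 for the blank.
The known cells in column 1 total 46, leaving 62 − 46 = 16 for the blank.
The known cells in row 6 total 53, leaving 62 − 53 = 9 for the blank.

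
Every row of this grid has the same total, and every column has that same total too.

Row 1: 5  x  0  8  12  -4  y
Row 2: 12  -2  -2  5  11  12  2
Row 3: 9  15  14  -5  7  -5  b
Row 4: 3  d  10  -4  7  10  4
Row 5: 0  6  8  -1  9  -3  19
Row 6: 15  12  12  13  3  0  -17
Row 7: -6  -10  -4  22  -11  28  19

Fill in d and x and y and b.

Rows 2 and 5 both sum to 38, so that's the common total.
Row 4: 3 + 10 − 4 + 7 + 10 + 4 = 30, so its missing entry is 38 − 30 = 8.
Row 3: 9 + 15 + 14 − 5 + 7 − 5 = 35, so its missing entry is 38 − 35 = 3.
Column 7: 2 + 3 + 4 + 19 − 17 + 19 = 30, so its missing entry is 38 − 30 = 8.
Row 1: 5 + 0 + 8 + 12 − 4 + 8 = 29, so its missing entry is 38 − 29 = 9.

d = 8, x = 9, y = 8, b = 3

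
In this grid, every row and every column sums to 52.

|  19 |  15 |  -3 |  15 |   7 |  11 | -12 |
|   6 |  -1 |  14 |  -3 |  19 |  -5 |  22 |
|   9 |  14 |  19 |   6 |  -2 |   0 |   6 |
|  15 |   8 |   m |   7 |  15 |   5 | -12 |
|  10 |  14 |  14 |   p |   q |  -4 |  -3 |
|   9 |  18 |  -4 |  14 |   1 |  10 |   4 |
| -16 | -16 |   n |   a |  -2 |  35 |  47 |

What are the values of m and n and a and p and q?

m = 14, n = -2, a = 6, p = 7, q = 14

The known cells in column 5 total 38, leaving 52 − 38 = 14 for the blank.
The known cells in row 5 total 45, leaving 52 − 45 = 7 for the blank.
The known cells in row 4 total 38, leaving 52 − 38 = 14 for the blank.
The known cells in column 3 total 54, leaving 52 − 54 = -2 for the blank.
The known cells in row 7 total 46, leaving 52 − 46 = 6 for the blank.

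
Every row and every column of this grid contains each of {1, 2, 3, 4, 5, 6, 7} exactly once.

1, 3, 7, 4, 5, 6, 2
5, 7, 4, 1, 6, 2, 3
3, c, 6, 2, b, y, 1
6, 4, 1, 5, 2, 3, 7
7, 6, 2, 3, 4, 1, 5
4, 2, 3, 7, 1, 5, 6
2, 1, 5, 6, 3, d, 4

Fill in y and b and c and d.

For row 3, column 5: column 5 already has {1, 2, 3, 4, 5, 6}; that leaves 7.
For row 3, column 2: column 2 already has {1, 2, 3, 4, 6, 7}; that leaves 5.
For row 3, column 6: row 3 already has {1, 2, 3, 5, 6, 7}; that leaves 4.
At (row 7, col 6): row 7 already has {1, 2, 3, 4, 5, 6}, so the value is 7.

y = 4, b = 7, c = 5, d = 7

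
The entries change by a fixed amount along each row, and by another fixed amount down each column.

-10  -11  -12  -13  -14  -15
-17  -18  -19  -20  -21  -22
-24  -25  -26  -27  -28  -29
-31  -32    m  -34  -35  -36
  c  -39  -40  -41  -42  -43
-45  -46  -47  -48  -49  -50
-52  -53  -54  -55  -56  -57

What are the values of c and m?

c = -38, m = -33

Along each row the entries change by -1 per step; down each column they change by -7.
Row 5: from -39 at column 2, stepping by -1 to column 1 gives -38.
Row 4: from -31 at column 1, stepping by -1 to column 3 gives -33.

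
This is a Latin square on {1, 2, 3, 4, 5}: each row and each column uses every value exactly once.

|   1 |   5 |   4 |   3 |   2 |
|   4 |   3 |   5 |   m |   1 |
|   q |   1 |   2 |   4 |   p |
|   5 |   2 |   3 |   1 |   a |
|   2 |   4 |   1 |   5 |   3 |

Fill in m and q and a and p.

m = 2, q = 3, a = 4, p = 5

At (row 3, col 1): column 1 already has {1, 2, 4, 5}, so the value is 3.
For row 3, column 5: row 3 already has {1, 2, 3, 4}; that leaves 5.
Cell (2,4): row 2 already has {1, 3, 4, 5} → 2.
Cell (4,5): row 4 already has {1, 2, 3, 5} → 4.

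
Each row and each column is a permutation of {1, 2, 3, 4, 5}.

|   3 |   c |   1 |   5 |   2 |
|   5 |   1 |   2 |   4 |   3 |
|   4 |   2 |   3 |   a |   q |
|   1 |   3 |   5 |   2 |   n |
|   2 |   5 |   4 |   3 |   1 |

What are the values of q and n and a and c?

At (row 1, col 2): row 1 already has {1, 2, 3, 5}, so the value is 4.
At (row 3, col 4): column 4 already has {2, 3, 4, 5}, so the value is 1.
Cell (3,5): row 3 already has {1, 2, 3, 4} → 5.
At (row 4, col 5): row 4 already has {1, 2, 3, 5}, so the value is 4.

q = 5, n = 4, a = 1, c = 4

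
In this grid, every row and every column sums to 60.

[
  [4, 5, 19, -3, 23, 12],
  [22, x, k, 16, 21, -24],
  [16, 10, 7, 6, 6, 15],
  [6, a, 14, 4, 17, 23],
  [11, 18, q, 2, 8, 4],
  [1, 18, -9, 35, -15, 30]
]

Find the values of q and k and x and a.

Row 4: 6 + 14 + 4 + 17 + 23 = 64, so its missing entry is 60 − 64 = -4.
Column 2: 5 + 10 − 4 + 18 + 18 = 47, so its missing entry is 60 − 47 = 13.
Row 2: 22 + 13 + 16 + 21 − 24 = 48, so its missing entry is 60 − 48 = 12.
Row 5: 11 + 18 + 2 + 8 + 4 = 43, so its missing entry is 60 − 43 = 17.

q = 17, k = 12, x = 13, a = -4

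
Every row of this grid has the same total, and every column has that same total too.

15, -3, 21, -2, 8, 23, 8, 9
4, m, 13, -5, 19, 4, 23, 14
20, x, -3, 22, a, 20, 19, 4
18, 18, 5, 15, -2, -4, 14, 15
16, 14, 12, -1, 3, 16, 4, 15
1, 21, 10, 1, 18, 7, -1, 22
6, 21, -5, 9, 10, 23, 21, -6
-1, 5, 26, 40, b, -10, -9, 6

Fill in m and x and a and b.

Rows 1 and 4 both sum to 79, so that's the common total.
The known cells in row 8 total 57, leaving 79 − 57 = 22 for the blank.
The known cells in row 2 total 72, leaving 79 − 72 = 7 for the blank.
The known cells in column 2 total 83, leaving 79 − 83 = -4 for the blank.
The known cells in row 3 total 78, leaving 79 − 78 = 1 for the blank.

m = 7, x = -4, a = 1, b = 22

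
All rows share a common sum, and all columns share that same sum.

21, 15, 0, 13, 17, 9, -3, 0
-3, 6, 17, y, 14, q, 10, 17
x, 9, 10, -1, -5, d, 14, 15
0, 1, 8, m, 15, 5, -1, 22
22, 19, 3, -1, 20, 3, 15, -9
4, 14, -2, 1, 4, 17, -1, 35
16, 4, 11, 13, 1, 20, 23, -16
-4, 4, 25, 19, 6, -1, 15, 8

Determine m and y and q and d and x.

Rows 1 and 5 both sum to 72, so that's the common total.
Column 1 has 21 − 3 + 0 + 22 + 4 + 16 − 4 = 56; the blank must be 72 − 56 = 16.
Row 4 has 0 + 1 + 8 + 15 + 5 − 1 + 22 = 50; the blank must be 72 − 50 = 22.
Row 3 has 16 + 9 + 10 − 1 − 5 + 14 + 15 = 58; the blank must be 72 − 58 = 14.
Column 6 has 9 + 14 + 5 + 3 + 17 + 20 − 1 = 67; the blank must be 72 − 67 = 5.
Row 2 has -3 + 6 + 17 + 14 + 5 + 10 + 17 = 66; the blank must be 72 − 66 = 6.

m = 22, y = 6, q = 5, d = 14, x = 16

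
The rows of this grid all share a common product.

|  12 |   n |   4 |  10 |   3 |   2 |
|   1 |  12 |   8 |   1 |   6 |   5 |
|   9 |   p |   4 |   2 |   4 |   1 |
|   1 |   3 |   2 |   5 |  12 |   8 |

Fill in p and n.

p = 10, n = 1

Rows 2 and 4 each multiply to 2880, so every row has product 2880.
Row 3: 9×4×2×4×1 = 288, so the missing entry is 2880 ÷ 288 = 10.
Row 1: 12×4×10×3×2 = 2880, so the missing entry is 2880 ÷ 2880 = 1.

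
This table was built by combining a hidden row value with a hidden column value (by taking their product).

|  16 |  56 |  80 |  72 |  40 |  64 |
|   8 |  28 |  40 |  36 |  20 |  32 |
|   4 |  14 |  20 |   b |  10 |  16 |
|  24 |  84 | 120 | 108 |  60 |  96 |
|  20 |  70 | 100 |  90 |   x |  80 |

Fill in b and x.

b = 18, x = 50

Each row is a constant multiple of every other row — this is a multiplication table with the headers hidden.
Row 3 is 4/16 = 1/4 times row 1, so its entry in column 4 is 72 × 1/4 = 18.
Row 5 is 20/16 = 5/4 times row 1, so its entry in column 5 is 40 × 5/4 = 50.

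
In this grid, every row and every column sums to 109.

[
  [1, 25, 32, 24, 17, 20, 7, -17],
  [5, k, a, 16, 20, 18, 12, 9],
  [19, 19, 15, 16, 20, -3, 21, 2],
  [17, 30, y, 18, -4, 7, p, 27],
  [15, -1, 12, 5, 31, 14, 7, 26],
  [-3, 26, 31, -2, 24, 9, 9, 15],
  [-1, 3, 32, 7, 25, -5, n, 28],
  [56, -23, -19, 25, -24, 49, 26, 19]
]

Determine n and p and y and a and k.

Column 2 has 25 + 19 + 30 − 1 + 26 + 3 − 23 = 79; the blank must be 109 − 79 = 30.
Row 2 has 5 + 30 + 16 + 20 + 18 + 12 + 9 = 110; the blank must be 109 − 110 = -1.
Row 7 has -1 + 3 + 32 + 7 + 25 − 5 + 28 = 89; the blank must be 109 − 89 = 20.
Column 7 has 7 + 12 + 21 + 7 + 9 + 20 + 26 = 102; the blank must be 109 − 102 = 7.
Row 4 has 17 + 30 + 18 − 4 + 7 + 7 + 27 = 102; the blank must be 109 − 102 = 7.

n = 20, p = 7, y = 7, a = -1, k = 30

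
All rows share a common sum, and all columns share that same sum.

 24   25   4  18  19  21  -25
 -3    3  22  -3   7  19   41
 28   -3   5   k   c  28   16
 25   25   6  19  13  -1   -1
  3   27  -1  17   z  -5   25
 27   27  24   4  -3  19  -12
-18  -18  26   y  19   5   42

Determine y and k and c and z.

y = 30, k = 1, c = 11, z = 20

Rows 1 and 2 both sum to 86, so that's the common total.
Row 7 has -18 − 18 + 26 + 19 + 5 + 42 = 56; the blank must be 86 − 56 = 30.
Column 4 has 18 − 3 + 19 + 17 + 4 + 30 = 85; the blank must be 86 − 85 = 1.
Row 3 has 28 − 3 + 5 + 1 + 28 + 16 = 75; the blank must be 86 − 75 = 11.
Row 5 has 3 + 27 − 1 + 17 − 5 + 25 = 66; the blank must be 86 − 66 = 20.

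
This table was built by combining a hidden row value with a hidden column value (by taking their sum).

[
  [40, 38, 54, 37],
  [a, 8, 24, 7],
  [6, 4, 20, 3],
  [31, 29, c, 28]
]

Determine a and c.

The difference between any two rows is the same in every column — this is an addition table with the headers hidden.
Row 2 minus row 1 is 7 − 37 = -30, so its entry in column 1 is 40 + (-30) = 10.
Row 4 minus row 1 is 28 − 37 = -9, so its entry in column 3 is 54 + (-9) = 45.

a = 10, c = 45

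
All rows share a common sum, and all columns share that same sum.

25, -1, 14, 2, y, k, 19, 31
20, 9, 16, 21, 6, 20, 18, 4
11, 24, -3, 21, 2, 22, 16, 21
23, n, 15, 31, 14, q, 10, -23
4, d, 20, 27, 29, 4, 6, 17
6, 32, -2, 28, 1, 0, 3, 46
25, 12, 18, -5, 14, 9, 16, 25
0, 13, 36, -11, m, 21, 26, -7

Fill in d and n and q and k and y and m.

d = 7, n = 18, q = 26, k = 12, y = 12, m = 36

Rows 2 and 3 both sum to 114, so that's the common total.
The known cells in row 8 total 78, leaving 114 − 78 = 36 for the blank.
The known cells in column 5 total 102, leaving 114 − 102 = 12 for the blank.
The known cells in row 1 total 102, leaving 114 − 102 = 12 for the blank.
The known cells in row 5 total 107, leaving 114 − 107 = 7 for the blank.
The known cells in column 2 total 96, leaving 114 − 96 = 18 for the blank.
The known cells in row 4 total 88, leaving 114 − 88 = 26 for the blank.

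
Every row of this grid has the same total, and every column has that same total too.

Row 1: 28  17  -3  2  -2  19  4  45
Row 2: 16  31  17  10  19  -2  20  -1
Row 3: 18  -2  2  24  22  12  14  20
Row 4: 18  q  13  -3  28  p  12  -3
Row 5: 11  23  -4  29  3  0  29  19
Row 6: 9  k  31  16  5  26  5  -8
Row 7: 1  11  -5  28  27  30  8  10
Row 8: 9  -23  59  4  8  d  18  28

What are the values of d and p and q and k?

d = 7, p = 18, q = 27, k = 26

Rows 1 and 2 both sum to 110, so that's the common total.
The known cells in row 8 total 103, leaving 110 − 103 = 7 for the blank.
The known cells in row 6 total 84, leaving 110 − 84 = 26 for the blank.
The known cells in column 2 total 83, leaving 110 − 83 = 27 for the blank.
The known cells in row 4 total 92, leaving 110 − 92 = 18 for the blank.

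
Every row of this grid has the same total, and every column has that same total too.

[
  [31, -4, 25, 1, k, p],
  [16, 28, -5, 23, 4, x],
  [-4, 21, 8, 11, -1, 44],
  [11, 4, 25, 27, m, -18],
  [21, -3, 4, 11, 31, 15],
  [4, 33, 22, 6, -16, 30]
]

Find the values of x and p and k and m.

x = 13, p = -5, k = 31, m = 30

Rows 3 and 5 both sum to 79, so that's the common total.
Row 4 has 11 + 4 + 25 + 27 − 18 = 49; the blank must be 79 − 49 = 30.
Column 5 has 4 − 1 + 30 + 31 − 16 = 48; the blank must be 79 − 48 = 31.
Row 1 has 31 − 4 + 25 + 1 + 31 = 84; the blank must be 79 − 84 = -5.
Row 2 has 16 + 28 − 5 + 23 + 4 = 66; the blank must be 79 − 66 = 13.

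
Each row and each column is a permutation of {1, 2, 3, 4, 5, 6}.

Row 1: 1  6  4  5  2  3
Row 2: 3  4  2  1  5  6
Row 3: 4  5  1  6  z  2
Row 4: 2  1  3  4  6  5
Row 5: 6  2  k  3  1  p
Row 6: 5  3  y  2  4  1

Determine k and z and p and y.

k = 5, z = 3, p = 4, y = 6

At (row 5, col 6): column 6 already has {1, 2, 3, 5, 6}, so the value is 4.
At (row 3, col 5): row 3 already has {1, 2, 4, 5, 6}, so the value is 3.
Cell (5,3): row 5 already has {1, 2, 3, 4, 6} → 5.
Cell (6,3): row 6 already has {1, 2, 3, 4, 5} → 6.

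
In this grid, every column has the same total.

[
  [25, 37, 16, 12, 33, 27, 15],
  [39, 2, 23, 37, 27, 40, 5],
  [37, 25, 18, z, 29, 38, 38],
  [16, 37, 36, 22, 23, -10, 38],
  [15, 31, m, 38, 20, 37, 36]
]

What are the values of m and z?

Column 5 sums to 132 and so does column 7; that's the common total.
In column 3 the known cells total 93, leaving 132 − 93 = 39.
In column 4 the known cells total 109, leaving 132 − 109 = 23.

m = 39, z = 23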